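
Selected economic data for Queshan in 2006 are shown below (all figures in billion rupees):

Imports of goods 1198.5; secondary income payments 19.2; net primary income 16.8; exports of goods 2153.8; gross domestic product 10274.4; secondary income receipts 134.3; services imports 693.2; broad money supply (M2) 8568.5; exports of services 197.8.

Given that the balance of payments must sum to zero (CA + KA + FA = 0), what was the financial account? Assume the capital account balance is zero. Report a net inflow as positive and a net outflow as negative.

Goods balance = 2153.8 - 1198.5 = 955.3
Services balance = 197.8 - 693.2 = -495.4
Trade balance (goods + services) = 955.3 + (-495.4) = 459.9
Net primary income = 16.8
Net secondary income = 134.3 - 19.2 = 115.1
Current account = 459.9 + 16.8 + 115.1 = 591.8
Financial account = -(591.8) = -591.8

-591.8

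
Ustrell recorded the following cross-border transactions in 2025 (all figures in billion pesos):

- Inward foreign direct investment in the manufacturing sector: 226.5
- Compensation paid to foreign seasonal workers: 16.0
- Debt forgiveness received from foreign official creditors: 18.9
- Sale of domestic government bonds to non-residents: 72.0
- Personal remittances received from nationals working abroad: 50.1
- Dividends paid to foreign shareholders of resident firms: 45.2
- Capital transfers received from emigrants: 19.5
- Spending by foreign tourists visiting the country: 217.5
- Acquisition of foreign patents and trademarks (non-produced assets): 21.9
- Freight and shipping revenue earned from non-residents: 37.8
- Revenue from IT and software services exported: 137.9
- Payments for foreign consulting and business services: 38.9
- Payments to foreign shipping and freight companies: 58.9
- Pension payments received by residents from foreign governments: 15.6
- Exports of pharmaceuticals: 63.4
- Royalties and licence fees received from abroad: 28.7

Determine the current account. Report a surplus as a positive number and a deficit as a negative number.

392.0

Goods: 63.4
Services: 137.9 + 217.5 + 28.7 + 37.8 - 58.9 - 38.9 = 324.1
Primary income: -16.0 - 45.2 = -61.2
Secondary income: 15.6 + 50.1 = 65.7
Current account = 63.4 + 324.1 + (-61.2) + 65.7 = 392.0
(Excluded from the current account — financial account: inward foreign direct investment in the manufacturing sector 226.5, sale of domestic government bonds to non-residents 72.0; capital account: debt forgiveness received from foreign official creditors 18.9, capital transfers received from emigrants 19.5, acquisition of foreign patents and trademarks (non-produced assets) 21.9.)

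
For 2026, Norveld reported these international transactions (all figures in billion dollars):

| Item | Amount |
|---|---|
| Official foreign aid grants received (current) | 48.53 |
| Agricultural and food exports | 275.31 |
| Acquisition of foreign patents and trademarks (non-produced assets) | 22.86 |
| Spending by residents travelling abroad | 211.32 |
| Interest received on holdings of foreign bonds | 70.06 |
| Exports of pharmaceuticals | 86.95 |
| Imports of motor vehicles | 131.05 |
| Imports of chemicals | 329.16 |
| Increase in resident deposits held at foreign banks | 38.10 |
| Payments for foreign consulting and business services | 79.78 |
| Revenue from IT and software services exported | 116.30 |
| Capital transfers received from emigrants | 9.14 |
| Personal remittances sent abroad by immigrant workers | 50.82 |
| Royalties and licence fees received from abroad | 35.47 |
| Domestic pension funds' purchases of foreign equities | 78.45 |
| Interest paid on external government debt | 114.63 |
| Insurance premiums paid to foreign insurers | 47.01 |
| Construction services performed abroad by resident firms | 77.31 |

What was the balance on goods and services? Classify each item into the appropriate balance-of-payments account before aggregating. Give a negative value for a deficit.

-206.98

Goods: 86.95 - 131.05 - 329.16 + 275.31 = -97.95
Services: 35.47 - 47.01 + 116.30 + 77.31 - 211.32 - 79.78 = -109.03
Trade balance = -97.95 + (-109.03) = -206.98
(Excluded from the trade balance — secondary income: official foreign aid grants received (current) 48.53, personal remittances sent abroad by immigrant workers 50.82; capital account: acquisition of foreign patents and trademarks (non-produced assets) 22.86, capital transfers received from emigrants 9.14; primary income: interest received on holdings of foreign bonds 70.06, interest paid on external government debt 114.63; financial account: increase in resident deposits held at foreign banks 38.10, domestic pension funds' purchases of foreign equities 78.45.)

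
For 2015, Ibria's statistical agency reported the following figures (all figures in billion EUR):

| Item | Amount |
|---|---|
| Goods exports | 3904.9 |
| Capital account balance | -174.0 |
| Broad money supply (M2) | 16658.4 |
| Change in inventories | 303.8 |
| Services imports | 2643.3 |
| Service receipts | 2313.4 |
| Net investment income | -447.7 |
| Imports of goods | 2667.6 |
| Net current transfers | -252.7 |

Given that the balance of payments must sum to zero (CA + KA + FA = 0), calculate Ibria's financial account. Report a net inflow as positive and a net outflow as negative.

-33.0

Goods balance = 3904.9 - 2667.6 = 1237.3
Services balance = 2313.4 - 2643.3 = -329.9
Trade balance (goods + services) = 1237.3 + (-329.9) = 907.4
Net primary income = -447.7
Net secondary income = -252.7
Current account = 907.4 + (-447.7) + (-252.7) = 207.0
Financial account = -(207.0 + (-174.0)) = -33.0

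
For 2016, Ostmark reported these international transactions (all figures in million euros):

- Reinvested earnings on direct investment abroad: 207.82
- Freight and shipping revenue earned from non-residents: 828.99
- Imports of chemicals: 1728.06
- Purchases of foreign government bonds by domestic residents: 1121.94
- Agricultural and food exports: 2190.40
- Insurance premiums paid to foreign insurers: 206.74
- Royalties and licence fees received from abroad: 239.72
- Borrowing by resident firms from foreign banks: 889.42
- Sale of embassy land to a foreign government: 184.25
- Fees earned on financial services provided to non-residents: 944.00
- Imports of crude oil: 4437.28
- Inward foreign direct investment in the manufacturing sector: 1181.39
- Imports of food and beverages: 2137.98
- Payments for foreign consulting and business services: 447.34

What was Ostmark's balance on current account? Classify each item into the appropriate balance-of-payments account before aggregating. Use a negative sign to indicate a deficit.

Goods: -4437.28 - 2137.98 + 2190.40 - 1728.06 = -6112.92
Services: 828.99 + 239.72 - 447.34 + 944.00 - 206.74 = 1358.63
Primary income: 207.82
Current account = (-6112.92) + 1358.63 + 207.82 = -4546.47
(Excluded from the current account — financial account: purchases of foreign government bonds by domestic residents 1121.94, borrowing by resident firms from foreign banks 889.42, inward foreign direct investment in the manufacturing sector 1181.39; capital account: sale of embassy land to a foreign government 184.25.)

-4546.47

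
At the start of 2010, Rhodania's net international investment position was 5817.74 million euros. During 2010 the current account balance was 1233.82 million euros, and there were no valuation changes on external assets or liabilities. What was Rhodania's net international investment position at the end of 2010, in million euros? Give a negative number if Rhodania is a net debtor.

7051.56

With no valuation effects, change in NIIP = current account = 1233.82
End-of-year NIIP = 5817.74 + 1233.82 = 7051.56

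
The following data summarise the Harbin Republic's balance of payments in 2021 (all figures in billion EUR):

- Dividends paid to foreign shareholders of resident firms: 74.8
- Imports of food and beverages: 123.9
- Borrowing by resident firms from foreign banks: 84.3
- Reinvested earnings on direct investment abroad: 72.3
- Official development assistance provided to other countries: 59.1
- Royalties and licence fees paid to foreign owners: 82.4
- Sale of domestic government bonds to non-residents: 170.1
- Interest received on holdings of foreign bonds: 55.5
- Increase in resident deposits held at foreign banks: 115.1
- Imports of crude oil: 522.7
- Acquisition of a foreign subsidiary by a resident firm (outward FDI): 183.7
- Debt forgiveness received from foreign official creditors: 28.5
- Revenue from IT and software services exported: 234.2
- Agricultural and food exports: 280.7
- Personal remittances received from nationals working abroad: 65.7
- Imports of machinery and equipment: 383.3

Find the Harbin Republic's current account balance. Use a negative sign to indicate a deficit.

-537.8

Goods: -522.7 + 280.7 - 383.3 - 123.9 = -749.2
Services: 234.2 - 82.4 = 151.8
Primary income: 55.5 + 72.3 - 74.8 = 53.0
Secondary income: -59.1 + 65.7 = 6.6
Current account = (-749.2) + 151.8 + 53.0 + 6.6 = -537.8
(Excluded from the current account — financial account: borrowing by resident firms from foreign banks 84.3, sale of domestic government bonds to non-residents 170.1, increase in resident deposits held at foreign banks 115.1, acquisition of a foreign subsidiary by a resident firm (outward FDI) 183.7; capital account: debt forgiveness received from foreign official creditors 28.5.)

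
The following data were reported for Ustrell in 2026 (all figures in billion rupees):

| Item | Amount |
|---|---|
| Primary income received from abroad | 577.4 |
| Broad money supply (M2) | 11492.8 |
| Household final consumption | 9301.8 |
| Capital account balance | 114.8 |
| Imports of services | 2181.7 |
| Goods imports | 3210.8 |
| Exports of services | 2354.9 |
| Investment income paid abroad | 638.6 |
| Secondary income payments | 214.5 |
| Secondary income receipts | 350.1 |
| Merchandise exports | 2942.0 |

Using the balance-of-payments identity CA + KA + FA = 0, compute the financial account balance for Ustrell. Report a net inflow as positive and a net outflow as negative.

-93.6

Goods balance = 2942.0 - 3210.8 = -268.8
Services balance = 2354.9 - 2181.7 = 173.2
Trade balance (goods + services) = -268.8 + 173.2 = -95.6
Net primary income = 577.4 - 638.6 = -61.2
Net secondary income = 350.1 - 214.5 = 135.6
Current account = -95.6 + (-61.2) + 135.6 = -21.2
Financial account = -(-21.2 + 114.8) = -93.6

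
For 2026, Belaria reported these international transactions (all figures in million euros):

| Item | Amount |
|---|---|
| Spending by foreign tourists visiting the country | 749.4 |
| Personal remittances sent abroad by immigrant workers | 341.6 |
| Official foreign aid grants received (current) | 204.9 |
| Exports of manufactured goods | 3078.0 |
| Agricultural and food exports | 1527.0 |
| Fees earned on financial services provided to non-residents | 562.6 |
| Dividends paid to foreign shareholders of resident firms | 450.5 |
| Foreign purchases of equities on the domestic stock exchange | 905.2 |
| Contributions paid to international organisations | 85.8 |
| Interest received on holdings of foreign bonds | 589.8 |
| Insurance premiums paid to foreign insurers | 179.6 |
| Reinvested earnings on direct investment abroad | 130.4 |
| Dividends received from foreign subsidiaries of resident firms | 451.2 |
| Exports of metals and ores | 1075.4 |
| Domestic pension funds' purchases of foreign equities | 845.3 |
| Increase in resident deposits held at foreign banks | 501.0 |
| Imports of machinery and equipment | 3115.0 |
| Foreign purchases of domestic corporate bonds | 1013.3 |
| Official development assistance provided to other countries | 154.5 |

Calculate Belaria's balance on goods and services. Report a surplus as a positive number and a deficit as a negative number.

3697.8

Goods: -3115.0 + 3078.0 + 1527.0 + 1075.4 = 2565.4
Services: -179.6 + 562.6 + 749.4 = 1132.4
Trade balance = 2565.4 + 1132.4 = 3697.8
(Excluded from the trade balance — secondary income: personal remittances sent abroad by immigrant workers 341.6, official foreign aid grants received (current) 204.9, contributions paid to international organisations 85.8, official development assistance provided to other countries 154.5; primary income: dividends paid to foreign shareholders of resident firms 450.5, interest received on holdings of foreign bonds 589.8, reinvested earnings on direct investment abroad 130.4, dividends received from foreign subsidiaries of resident firms 451.2; financial account: foreign purchases of equities on the domestic stock exchange 905.2, domestic pension funds' purchases of foreign equities 845.3, increase in resident deposits held at foreign banks 501.0, foreign purchases of domestic corporate bonds 1013.3.)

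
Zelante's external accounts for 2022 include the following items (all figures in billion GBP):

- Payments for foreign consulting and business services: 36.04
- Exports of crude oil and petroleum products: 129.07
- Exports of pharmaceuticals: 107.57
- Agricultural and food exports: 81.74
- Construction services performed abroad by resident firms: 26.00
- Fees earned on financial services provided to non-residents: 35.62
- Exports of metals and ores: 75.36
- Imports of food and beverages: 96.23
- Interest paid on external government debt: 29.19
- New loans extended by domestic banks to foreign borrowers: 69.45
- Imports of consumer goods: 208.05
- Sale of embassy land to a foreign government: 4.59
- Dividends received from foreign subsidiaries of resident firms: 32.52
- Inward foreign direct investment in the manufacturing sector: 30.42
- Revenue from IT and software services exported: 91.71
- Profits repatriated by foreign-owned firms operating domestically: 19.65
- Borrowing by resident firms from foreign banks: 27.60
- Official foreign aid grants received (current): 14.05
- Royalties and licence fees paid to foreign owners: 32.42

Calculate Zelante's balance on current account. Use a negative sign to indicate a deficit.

172.06

Goods: -208.05 - 96.23 + 75.36 + 129.07 + 107.57 + 81.74 = 89.46
Services: -32.42 - 36.04 + 35.62 + 91.71 + 26.00 = 84.87
Primary income: -19.65 - 29.19 + 32.52 = -16.32
Secondary income: 14.05
Current account = 89.46 + 84.87 + (-16.32) + 14.05 = 172.06
(Excluded from the current account — financial account: new loans extended by domestic banks to foreign borrowers 69.45, inward foreign direct investment in the manufacturing sector 30.42, borrowing by resident firms from foreign banks 27.60; capital account: sale of embassy land to a foreign government 4.59.)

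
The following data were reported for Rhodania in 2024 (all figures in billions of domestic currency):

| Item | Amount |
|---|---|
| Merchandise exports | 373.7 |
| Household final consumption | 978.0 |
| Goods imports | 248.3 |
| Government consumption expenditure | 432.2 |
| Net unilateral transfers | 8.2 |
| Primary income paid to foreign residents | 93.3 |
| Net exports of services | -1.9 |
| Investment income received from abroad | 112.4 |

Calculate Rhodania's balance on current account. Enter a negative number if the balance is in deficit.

Goods balance = 373.7 - 248.3 = 125.4
Services balance = -1.9
Trade balance (goods + services) = 125.4 + (-1.9) = 123.5
Net primary income = 112.4 - 93.3 = 19.1
Net secondary income = 8.2
Current account = 123.5 + 19.1 + 8.2 = 150.8

150.8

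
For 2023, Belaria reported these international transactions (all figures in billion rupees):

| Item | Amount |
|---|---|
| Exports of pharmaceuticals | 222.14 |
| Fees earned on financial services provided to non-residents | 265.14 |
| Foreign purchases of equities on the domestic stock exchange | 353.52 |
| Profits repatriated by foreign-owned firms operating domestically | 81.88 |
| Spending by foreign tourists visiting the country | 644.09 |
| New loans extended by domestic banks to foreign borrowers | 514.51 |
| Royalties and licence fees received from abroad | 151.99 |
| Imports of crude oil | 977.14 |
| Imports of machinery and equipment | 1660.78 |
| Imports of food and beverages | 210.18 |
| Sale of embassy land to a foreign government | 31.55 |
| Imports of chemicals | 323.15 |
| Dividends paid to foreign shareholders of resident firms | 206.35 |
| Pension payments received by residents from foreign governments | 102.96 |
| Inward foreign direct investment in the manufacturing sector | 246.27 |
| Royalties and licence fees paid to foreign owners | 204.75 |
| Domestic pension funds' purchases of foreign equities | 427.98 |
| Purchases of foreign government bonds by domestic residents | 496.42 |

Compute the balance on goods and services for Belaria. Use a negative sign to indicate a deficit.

Goods: -210.18 - 1660.78 - 323.15 + 222.14 - 977.14 = -2949.11
Services: 151.99 + 644.09 + 265.14 - 204.75 = 856.47
Trade balance = -2949.11 + 856.47 = -2092.64
(Excluded from the trade balance — financial account: foreign purchases of equities on the domestic stock exchange 353.52, new loans extended by domestic banks to foreign borrowers 514.51, inward foreign direct investment in the manufacturing sector 246.27, domestic pension funds' purchases of foreign equities 427.98, purchases of foreign government bonds by domestic residents 496.42; primary income: profits repatriated by foreign-owned firms operating domestically 81.88, dividends paid to foreign shareholders of resident firms 206.35; capital account: sale of embassy land to a foreign government 31.55; secondary income: pension payments received by residents from foreign governments 102.96.)

-2092.64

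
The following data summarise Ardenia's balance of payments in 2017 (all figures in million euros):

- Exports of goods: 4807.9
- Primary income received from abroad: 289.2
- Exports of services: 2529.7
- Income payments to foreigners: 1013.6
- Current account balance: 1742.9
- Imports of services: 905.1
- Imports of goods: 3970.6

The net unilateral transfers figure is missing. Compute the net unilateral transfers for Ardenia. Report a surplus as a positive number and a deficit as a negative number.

5.4

Current account = goods balance + services balance + net primary income + net secondary income
Sum of the known components = 1737.5
Net unilateral transfers = CA - (known components) = 1742.9 - 1737.5 = 5.4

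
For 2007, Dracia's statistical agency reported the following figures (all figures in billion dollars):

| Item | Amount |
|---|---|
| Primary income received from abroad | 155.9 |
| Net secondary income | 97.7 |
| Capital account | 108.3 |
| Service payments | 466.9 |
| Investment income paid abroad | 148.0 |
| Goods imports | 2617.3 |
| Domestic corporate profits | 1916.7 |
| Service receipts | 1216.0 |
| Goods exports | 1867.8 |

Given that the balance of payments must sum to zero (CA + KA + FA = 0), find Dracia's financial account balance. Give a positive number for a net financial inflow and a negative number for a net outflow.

Goods balance = 1867.8 - 2617.3 = -749.5
Services balance = 1216.0 - 466.9 = 749.1
Trade balance (goods + services) = -749.5 + 749.1 = -0.4
Net primary income = 155.9 - 148.0 = 7.9
Net secondary income = 97.7
Current account = -0.4 + 7.9 + 97.7 = 105.2
Financial account = -(105.2 + 108.3) = -213.5

-213.5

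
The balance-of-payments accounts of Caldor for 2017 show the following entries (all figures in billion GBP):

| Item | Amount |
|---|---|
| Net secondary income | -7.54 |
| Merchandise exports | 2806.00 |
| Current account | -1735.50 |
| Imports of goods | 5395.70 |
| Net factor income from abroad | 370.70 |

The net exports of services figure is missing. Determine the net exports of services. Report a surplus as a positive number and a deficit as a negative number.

Current account = goods balance + services balance + net primary income + net secondary income
Sum of the known components = -2226.54
Net exports of services = CA - (known components) = -1735.50 - (-2226.54) = 491.04

491.04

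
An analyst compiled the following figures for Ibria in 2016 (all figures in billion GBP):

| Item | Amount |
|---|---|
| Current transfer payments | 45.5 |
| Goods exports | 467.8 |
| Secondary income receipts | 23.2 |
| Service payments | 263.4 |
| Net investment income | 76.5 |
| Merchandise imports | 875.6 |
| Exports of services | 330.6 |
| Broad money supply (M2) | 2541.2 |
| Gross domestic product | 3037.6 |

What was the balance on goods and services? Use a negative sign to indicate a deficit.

-340.6

Goods balance = 467.8 - 875.6 = -407.8
Services balance = 330.6 - 263.4 = 67.2
Trade balance (goods + services) = -407.8 + 67.2 = -340.6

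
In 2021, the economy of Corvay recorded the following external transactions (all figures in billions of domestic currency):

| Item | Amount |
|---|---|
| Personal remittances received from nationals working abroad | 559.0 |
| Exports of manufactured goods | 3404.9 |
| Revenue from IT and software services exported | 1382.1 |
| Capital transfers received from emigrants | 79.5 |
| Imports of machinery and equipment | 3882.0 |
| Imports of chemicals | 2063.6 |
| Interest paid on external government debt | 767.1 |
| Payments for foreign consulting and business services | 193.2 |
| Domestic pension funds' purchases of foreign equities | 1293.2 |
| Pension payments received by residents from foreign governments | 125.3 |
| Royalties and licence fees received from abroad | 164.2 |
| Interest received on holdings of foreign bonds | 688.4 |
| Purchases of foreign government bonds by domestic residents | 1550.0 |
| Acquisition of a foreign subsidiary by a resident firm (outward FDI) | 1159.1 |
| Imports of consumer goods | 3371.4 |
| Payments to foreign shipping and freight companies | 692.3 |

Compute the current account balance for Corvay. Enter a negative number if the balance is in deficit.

-4645.7

Goods: -3371.4 + 3404.9 - 3882.0 - 2063.6 = -5912.1
Services: -193.2 - 692.3 + 1382.1 + 164.2 = 660.8
Primary income: 688.4 - 767.1 = -78.7
Secondary income: 559.0 + 125.3 = 684.3
Current account = (-5912.1) + 660.8 + (-78.7) + 684.3 = -4645.7
(Excluded from the current account — capital account: capital transfers received from emigrants 79.5; financial account: domestic pension funds' purchases of foreign equities 1293.2, purchases of foreign government bonds by domestic residents 1550.0, acquisition of a foreign subsidiary by a resident firm (outward FDI) 1159.1.)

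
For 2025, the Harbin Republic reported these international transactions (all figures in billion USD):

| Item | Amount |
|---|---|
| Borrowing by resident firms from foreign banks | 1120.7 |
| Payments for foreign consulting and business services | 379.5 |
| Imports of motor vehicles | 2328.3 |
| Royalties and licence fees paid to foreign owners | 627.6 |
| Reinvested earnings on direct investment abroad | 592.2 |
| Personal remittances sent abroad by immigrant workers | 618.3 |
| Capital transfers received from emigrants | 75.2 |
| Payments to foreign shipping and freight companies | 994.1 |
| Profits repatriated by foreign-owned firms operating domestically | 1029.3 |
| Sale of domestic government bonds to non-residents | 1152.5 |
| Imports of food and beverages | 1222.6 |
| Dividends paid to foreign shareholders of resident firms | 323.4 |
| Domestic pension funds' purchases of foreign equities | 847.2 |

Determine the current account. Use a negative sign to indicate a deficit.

Goods: -1222.6 - 2328.3 = -3550.9
Services: -994.1 - 627.6 - 379.5 = -2001.2
Primary income: 592.2 - 1029.3 - 323.4 = -760.5
Secondary income: -618.3
Current account = (-3550.9) + (-2001.2) + (-760.5) + (-618.3) = -6930.9
(Excluded from the current account — financial account: borrowing by resident firms from foreign banks 1120.7, sale of domestic government bonds to non-residents 1152.5, domestic pension funds' purchases of foreign equities 847.2; capital account: capital transfers received from emigrants 75.2.)

-6930.9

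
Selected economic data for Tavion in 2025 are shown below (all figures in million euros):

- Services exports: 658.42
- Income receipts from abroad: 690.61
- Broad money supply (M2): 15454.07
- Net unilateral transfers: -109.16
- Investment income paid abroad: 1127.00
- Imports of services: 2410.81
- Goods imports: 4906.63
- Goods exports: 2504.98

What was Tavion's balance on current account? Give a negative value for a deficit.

Goods balance = 2504.98 - 4906.63 = -2401.65
Services balance = 658.42 - 2410.81 = -1752.39
Trade balance (goods + services) = -2401.65 + (-1752.39) = -4154.04
Net primary income = 690.61 - 1127.00 = -436.39
Net secondary income = -109.16
Current account = -4154.04 + (-436.39) + (-109.16) = -4699.59

-4699.59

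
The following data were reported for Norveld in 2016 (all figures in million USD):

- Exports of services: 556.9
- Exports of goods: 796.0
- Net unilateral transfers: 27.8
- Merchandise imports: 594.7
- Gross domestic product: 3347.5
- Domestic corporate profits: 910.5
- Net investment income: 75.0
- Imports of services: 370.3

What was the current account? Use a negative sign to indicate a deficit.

Goods balance = 796.0 - 594.7 = 201.3
Services balance = 556.9 - 370.3 = 186.6
Trade balance (goods + services) = 201.3 + 186.6 = 387.9
Net primary income = 75.0
Net secondary income = 27.8
Current account = 387.9 + 75.0 + 27.8 = 490.7

490.7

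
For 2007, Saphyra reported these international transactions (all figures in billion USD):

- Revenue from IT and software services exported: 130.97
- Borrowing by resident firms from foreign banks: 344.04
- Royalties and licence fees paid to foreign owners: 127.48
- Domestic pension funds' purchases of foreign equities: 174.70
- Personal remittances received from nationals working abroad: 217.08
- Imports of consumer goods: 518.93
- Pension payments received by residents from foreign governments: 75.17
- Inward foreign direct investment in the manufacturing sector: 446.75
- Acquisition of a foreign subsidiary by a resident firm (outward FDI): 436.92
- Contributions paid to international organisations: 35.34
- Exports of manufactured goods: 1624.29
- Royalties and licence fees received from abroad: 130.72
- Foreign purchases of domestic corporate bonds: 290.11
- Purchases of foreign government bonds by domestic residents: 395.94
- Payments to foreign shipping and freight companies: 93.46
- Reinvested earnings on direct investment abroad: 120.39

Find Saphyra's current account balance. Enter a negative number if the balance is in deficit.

Goods: -518.93 + 1624.29 = 1105.36
Services: -127.48 + 130.97 + 130.72 - 93.46 = 40.75
Primary income: 120.39
Secondary income: 75.17 + 217.08 - 35.34 = 256.91
Current account = 1105.36 + 40.75 + 120.39 + 256.91 = 1523.41
(Excluded from the current account — financial account: borrowing by resident firms from foreign banks 344.04, domestic pension funds' purchases of foreign equities 174.70, inward foreign direct investment in the manufacturing sector 446.75, acquisition of a foreign subsidiary by a resident firm (outward FDI) 436.92, foreign purchases of domestic corporate bonds 290.11, purchases of foreign government bonds by domestic residents 395.94.)

1523.41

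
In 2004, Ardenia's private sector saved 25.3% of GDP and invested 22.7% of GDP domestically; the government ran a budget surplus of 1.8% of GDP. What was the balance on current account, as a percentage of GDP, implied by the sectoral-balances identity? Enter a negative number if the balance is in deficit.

By the sectoral-balances identity, CA = (S_private - I) + (T - G).
Private balance = 25.3 - 22.7 = 2.6
Government balance (T - G) = 1.8
CA = 2.6 + 1.8 = 4.4

4.4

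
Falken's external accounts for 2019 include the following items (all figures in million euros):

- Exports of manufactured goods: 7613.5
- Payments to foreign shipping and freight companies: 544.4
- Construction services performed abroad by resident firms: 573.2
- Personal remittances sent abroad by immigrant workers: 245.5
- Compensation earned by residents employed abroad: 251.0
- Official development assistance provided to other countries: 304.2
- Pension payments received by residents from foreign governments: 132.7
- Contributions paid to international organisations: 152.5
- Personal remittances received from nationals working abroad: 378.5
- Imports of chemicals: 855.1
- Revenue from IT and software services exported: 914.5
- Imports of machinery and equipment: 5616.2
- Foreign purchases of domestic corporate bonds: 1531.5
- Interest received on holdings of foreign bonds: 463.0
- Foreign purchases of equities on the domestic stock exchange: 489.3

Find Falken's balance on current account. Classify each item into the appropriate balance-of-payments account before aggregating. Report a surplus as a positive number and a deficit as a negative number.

Goods: -855.1 + 7613.5 - 5616.2 = 1142.2
Services: 914.5 + 573.2 - 544.4 = 943.3
Primary income: 251.0 + 463.0 = 714.0
Secondary income: -245.5 + 132.7 - 304.2 - 152.5 + 378.5 = -191.0
Current account = 1142.2 + 943.3 + 714.0 + (-191.0) = 2608.5
(Excluded from the current account — financial account: foreign purchases of domestic corporate bonds 1531.5, foreign purchases of equities on the domestic stock exchange 489.3.)

2608.5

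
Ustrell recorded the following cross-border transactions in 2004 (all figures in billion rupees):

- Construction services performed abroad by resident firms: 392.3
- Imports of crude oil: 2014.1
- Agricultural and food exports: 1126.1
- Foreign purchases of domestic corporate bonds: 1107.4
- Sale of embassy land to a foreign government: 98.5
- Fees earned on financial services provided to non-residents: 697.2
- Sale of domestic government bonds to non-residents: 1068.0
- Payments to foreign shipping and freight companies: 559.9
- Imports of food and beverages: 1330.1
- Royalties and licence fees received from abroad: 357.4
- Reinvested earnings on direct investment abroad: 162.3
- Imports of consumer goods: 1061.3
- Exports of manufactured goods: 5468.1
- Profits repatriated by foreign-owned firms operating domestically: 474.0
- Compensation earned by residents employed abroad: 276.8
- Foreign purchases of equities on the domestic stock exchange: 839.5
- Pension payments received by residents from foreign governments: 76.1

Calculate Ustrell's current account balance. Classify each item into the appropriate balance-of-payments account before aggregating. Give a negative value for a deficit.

Goods: -1061.3 + 5468.1 + 1126.1 - 1330.1 - 2014.1 = 2188.7
Services: 357.4 + 392.3 - 559.9 + 697.2 = 887.0
Primary income: 276.8 - 474.0 + 162.3 = -34.9
Secondary income: 76.1
Current account = 2188.7 + 887.0 + (-34.9) + 76.1 = 3116.9
(Excluded from the current account — financial account: foreign purchases of domestic corporate bonds 1107.4, sale of domestic government bonds to non-residents 1068.0, foreign purchases of equities on the domestic stock exchange 839.5; capital account: sale of embassy land to a foreign government 98.5.)

3116.9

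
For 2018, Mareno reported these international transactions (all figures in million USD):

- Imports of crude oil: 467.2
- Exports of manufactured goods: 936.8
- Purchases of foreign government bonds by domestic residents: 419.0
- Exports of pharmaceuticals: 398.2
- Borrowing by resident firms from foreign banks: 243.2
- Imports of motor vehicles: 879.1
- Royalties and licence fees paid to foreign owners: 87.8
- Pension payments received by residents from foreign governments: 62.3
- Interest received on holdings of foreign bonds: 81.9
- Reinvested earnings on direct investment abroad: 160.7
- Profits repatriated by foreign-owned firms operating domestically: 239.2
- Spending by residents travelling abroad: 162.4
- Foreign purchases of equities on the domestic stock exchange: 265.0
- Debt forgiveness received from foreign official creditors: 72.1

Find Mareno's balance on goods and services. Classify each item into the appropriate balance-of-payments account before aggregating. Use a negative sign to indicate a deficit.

-261.5

Goods: -879.1 + 936.8 + 398.2 - 467.2 = -11.3
Services: -162.4 - 87.8 = -250.2
Trade balance = -11.3 + (-250.2) = -261.5
(Excluded from the trade balance — financial account: purchases of foreign government bonds by domestic residents 419.0, borrowing by resident firms from foreign banks 243.2, foreign purchases of equities on the domestic stock exchange 265.0; secondary income: pension payments received by residents from foreign governments 62.3; primary income: interest received on holdings of foreign bonds 81.9, reinvested earnings on direct investment abroad 160.7, profits repatriated by foreign-owned firms operating domestically 239.2; capital account: debt forgiveness received from foreign official creditors 72.1.)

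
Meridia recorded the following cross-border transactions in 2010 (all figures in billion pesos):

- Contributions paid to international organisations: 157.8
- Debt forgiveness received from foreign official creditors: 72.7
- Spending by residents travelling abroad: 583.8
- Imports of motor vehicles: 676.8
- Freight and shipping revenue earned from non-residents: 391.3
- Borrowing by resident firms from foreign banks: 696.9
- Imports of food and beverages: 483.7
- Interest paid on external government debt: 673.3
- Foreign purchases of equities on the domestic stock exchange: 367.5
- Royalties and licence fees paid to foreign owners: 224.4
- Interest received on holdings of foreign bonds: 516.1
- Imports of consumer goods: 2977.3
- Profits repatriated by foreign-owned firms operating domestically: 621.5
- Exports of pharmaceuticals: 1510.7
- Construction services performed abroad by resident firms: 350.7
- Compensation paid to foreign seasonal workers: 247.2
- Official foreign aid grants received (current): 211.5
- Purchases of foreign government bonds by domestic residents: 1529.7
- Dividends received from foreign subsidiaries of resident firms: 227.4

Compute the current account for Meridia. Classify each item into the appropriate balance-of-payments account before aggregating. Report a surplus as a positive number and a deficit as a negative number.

-3438.1

Goods: -483.7 - 2977.3 + 1510.7 - 676.8 = -2627.1
Services: -224.4 + 391.3 - 583.8 + 350.7 = -66.2
Primary income: -621.5 - 673.3 + 227.4 + 516.1 - 247.2 = -798.5
Secondary income: 211.5 - 157.8 = 53.7
Current account = (-2627.1) + (-66.2) + (-798.5) + 53.7 = -3438.1
(Excluded from the current account — capital account: debt forgiveness received from foreign official creditors 72.7; financial account: borrowing by resident firms from foreign banks 696.9, foreign purchases of equities on the domestic stock exchange 367.5, purchases of foreign government bonds by domestic residents 1529.7.)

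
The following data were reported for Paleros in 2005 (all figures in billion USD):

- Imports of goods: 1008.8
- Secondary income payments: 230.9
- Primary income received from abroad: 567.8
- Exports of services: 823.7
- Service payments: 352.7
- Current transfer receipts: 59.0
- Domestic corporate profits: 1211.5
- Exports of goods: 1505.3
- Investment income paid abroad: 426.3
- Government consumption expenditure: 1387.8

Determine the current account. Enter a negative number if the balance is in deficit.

937.1

Goods balance = 1505.3 - 1008.8 = 496.5
Services balance = 823.7 - 352.7 = 471.0
Trade balance (goods + services) = 496.5 + 471.0 = 967.5
Net primary income = 567.8 - 426.3 = 141.5
Net secondary income = 59.0 - 230.9 = -171.9
Current account = 967.5 + 141.5 + (-171.9) = 937.1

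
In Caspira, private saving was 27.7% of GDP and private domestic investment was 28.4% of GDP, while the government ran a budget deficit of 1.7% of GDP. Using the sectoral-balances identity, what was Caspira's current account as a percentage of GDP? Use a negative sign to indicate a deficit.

By the sectoral-balances identity, CA = (S_private - I) + (T - G).
Private balance = 27.7 - 28.4 = -0.7
Government balance (T - G) = -1.7
CA = -0.7 + (-1.7) = -2.4

-2.4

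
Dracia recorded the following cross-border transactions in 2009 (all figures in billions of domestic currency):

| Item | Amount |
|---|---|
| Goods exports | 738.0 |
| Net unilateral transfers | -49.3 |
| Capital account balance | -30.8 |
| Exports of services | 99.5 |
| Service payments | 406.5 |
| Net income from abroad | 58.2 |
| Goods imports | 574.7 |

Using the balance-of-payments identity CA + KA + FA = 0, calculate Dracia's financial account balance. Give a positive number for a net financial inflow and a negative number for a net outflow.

Goods balance = 738.0 - 574.7 = 163.3
Services balance = 99.5 - 406.5 = -307.0
Trade balance (goods + services) = 163.3 + (-307.0) = -143.7
Net primary income = 58.2
Net secondary income = -49.3
Current account = -143.7 + 58.2 + (-49.3) = -134.8
Financial account = -(-134.8 + (-30.8)) = 165.6

165.6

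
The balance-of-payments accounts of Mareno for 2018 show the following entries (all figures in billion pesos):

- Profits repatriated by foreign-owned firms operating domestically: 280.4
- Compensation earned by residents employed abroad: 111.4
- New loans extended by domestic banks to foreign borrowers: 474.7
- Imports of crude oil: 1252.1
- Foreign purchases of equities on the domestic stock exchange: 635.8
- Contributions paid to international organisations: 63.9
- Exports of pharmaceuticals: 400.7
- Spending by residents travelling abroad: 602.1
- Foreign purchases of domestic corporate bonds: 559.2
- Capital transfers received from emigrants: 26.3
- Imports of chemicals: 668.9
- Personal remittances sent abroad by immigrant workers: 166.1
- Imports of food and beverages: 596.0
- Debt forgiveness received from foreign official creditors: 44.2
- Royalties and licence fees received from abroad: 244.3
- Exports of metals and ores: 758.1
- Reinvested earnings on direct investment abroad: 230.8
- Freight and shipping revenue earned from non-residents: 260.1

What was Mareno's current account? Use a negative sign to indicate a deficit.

Goods: -596.0 + 758.1 - 668.9 + 400.7 - 1252.1 = -1358.2
Services: 244.3 + 260.1 - 602.1 = -97.7
Primary income: 111.4 + 230.8 - 280.4 = 61.8
Secondary income: -63.9 - 166.1 = -230.0
Current account = (-1358.2) + (-97.7) + 61.8 + (-230.0) = -1624.1
(Excluded from the current account — financial account: new loans extended by domestic banks to foreign borrowers 474.7, foreign purchases of equities on the domestic stock exchange 635.8, foreign purchases of domestic corporate bonds 559.2; capital account: capital transfers received from emigrants 26.3, debt forgiveness received from foreign official creditors 44.2.)

-1624.1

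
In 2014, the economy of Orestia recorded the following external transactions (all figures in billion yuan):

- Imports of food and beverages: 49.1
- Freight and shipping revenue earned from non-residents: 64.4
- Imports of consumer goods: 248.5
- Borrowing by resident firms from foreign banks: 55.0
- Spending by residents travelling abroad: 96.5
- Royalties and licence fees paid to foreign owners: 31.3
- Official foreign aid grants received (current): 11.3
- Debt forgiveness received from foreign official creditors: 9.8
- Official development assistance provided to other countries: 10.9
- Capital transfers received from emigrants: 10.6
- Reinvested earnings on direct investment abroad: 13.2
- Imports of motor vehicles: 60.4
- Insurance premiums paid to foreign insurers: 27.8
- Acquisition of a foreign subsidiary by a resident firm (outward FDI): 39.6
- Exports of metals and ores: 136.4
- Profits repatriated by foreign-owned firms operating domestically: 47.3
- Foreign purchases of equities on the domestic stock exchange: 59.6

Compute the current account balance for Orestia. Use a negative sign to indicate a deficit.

-346.5

Goods: -60.4 - 49.1 + 136.4 - 248.5 = -221.6
Services: 64.4 - 27.8 - 96.5 - 31.3 = -91.2
Primary income: -47.3 + 13.2 = -34.1
Secondary income: -10.9 + 11.3 = 0.4
Current account = (-221.6) + (-91.2) + (-34.1) + 0.4 = -346.5
(Excluded from the current account — financial account: borrowing by resident firms from foreign banks 55.0, acquisition of a foreign subsidiary by a resident firm (outward FDI) 39.6, foreign purchases of equities on the domestic stock exchange 59.6; capital account: debt forgiveness received from foreign official creditors 9.8, capital transfers received from emigrants 10.6.)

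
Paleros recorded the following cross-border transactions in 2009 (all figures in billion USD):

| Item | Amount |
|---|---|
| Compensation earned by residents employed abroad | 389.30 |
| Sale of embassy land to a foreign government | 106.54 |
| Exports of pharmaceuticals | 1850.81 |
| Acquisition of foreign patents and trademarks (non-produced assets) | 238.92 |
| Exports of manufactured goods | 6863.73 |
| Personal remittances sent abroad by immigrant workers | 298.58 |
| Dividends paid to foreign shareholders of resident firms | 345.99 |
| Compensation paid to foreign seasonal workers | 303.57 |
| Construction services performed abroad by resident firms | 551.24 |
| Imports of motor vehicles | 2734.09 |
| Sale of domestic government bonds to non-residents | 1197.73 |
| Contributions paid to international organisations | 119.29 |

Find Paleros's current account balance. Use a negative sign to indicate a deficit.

Goods: 1850.81 - 2734.09 + 6863.73 = 5980.45
Services: 551.24
Primary income: -345.99 - 303.57 + 389.30 = -260.26
Secondary income: -298.58 - 119.29 = -417.87
Current account = 5980.45 + 551.24 + (-260.26) + (-417.87) = 5853.56
(Excluded from the current account — capital account: sale of embassy land to a foreign government 106.54, acquisition of foreign patents and trademarks (non-produced assets) 238.92; financial account: sale of domestic government bonds to non-residents 1197.73.)

5853.56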